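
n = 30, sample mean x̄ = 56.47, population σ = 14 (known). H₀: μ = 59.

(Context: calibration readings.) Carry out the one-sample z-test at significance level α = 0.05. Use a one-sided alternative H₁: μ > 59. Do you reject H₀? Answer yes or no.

SE = σ/√n = 14/√30 = 2.5560
z = (x̄−μ₀)/SE = (56.47−59)/2.5560 = -0.9898
p-value (one-sided, H₁ greater) = 0.83887
At α=0.05: p ≥ α → fail to reject H₀

reject H₀: no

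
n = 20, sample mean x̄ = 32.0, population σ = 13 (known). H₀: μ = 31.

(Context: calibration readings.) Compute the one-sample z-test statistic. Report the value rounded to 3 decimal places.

SE = σ/√n = 13/√20 = 2.9069
z = (x̄−μ₀)/SE = (32.0−31)/2.9069 = 0.3440

test statistic = 0.344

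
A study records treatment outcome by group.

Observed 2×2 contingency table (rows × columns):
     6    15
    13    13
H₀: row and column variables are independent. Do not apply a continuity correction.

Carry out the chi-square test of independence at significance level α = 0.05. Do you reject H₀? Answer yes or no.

Row totals [21, 26], col totals [19, 28], n=47
χ² = (6−8.49)²/8.49 + (15−12.51)²/12.51 + (13−10.51)²/10.51 + (13−15.49)²/15.49 = 2.2150
df = 1
p-value (upper-tail) = 0.13668
At α=0.05: p ≥ α → fail to reject H₀

reject H₀: no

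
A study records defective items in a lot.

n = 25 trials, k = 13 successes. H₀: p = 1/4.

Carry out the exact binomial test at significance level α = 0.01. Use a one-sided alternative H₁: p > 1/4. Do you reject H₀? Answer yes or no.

reject H₀: yes

Exact binomial: n=25, k=13, p₀=1/4=0.2500
P(X≥13) from Σ C(n,i)·p₀^i·(1−p₀)^(n−i)
p-value (one-sided, H₁ greater) = 0.00337
At α=0.01: p < α → reject H₀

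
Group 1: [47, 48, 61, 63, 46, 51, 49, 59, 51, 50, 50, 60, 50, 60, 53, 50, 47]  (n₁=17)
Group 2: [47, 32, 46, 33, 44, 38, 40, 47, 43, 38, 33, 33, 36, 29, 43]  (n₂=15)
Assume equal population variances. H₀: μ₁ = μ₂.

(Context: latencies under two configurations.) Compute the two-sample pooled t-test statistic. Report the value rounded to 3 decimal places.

test statistic = 6.756

x̄₁=52.647, s₁=5.601, n₁=17
x̄₂=38.800, s₂=5.990, n₂=15
s_p² = [16·5.601² + 14·5.990²]/30 = 33.4761
SE = √(s_p²·(1/17+1/15)) = 2.0496
t = (52.647−38.800)/2.0496 = 6.7559
df = 30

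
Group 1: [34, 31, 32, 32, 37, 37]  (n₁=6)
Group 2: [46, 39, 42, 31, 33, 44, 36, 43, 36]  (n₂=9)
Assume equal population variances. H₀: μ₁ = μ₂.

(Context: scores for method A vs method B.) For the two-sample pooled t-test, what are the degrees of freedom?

df = n₁ + n₂ − 2 = 6 + 9 − 2 = 13

degrees of freedom = 13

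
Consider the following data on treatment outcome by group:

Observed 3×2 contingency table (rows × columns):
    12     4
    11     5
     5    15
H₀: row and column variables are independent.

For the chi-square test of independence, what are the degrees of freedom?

degrees of freedom = 2

df = (r−1)(c−1) = (3−1)·(2−1) = 2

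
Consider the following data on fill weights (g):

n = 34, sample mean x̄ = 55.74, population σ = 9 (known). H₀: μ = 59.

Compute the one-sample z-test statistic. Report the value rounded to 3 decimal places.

SE = σ/√n = 9/√34 = 1.5435
z = (x̄−μ₀)/SE = (55.74−59)/1.5435 = -2.1121

test statistic = -2.112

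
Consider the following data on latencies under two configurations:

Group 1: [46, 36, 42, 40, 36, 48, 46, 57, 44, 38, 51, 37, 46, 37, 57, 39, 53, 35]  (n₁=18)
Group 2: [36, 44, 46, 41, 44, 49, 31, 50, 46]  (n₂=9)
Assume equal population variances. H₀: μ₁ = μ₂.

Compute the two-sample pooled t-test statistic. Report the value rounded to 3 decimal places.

test statistic = 0.277

x̄₁=43.778, s₁=7.207, n₁=18
x̄₂=43.000, s₂=6.144, n₂=9
s_p² = [17·7.207² + 8·6.144²]/25 = 47.4044
SE = √(s_p²·(1/18+1/9)) = 2.8108
t = (43.778−43.000)/2.8108 = 0.2767
df = 25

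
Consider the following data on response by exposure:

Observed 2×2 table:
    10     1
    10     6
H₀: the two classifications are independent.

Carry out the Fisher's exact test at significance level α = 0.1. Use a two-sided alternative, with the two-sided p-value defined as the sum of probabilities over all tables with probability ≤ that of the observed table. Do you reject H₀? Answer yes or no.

reject H₀: no

Margins: r₁=11, r₂=16, c₁=20, c₂=7, n=27
p_obs = C(11,10)·C(16,10)/C(27,20); sum pmf over tables with pmf ≤ p_obs
p-value (two-sided) = 0.18320
At α=0.1: p ≥ α → fail to reject H₀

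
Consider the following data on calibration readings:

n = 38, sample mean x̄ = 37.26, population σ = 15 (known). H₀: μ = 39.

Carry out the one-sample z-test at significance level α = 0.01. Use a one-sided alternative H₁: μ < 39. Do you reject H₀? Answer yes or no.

SE = σ/√n = 15/√38 = 2.4333
z = (x̄−μ₀)/SE = (37.26−39)/2.4333 = -0.7151
p-value (one-sided, H₁ less) = 0.23728
At α=0.01: p ≥ α → fail to reject H₀

reject H₀: no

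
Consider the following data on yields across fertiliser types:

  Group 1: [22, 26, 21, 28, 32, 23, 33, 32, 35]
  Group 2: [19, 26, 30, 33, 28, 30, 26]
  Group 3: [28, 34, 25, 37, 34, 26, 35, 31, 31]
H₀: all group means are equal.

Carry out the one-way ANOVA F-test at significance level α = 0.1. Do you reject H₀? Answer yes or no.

Group means [28.00, 27.43, 31.22], grand mean 29.000
SSB = Σnᵢ(x̄ᵢ−x̄)² = 70.730; SSW = ΣΣ(x−x̄ᵢ)² = 479.270
MSB = 70.730/2 = 35.3651; MSW = 479.270/22 = 21.7850
F = MSB/MSW = 1.6234
df = (2, 22)
p-value (upper-tail) = 0.21998
At α=0.1: p ≥ α → fail to reject H₀

reject H₀: no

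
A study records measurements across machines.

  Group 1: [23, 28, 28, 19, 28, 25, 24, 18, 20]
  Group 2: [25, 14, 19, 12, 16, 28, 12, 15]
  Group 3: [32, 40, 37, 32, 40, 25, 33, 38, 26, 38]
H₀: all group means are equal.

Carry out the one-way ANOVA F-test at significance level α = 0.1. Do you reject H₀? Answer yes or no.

Group means [23.67, 17.62, 34.10], grand mean 25.741
SSB = Σnᵢ(x̄ᵢ−x̄)² = 1264.410; SSW = ΣΣ(x−x̄ᵢ)² = 642.775
MSB = 1264.410/2 = 632.2051; MSW = 642.775/24 = 26.7823
F = MSB/MSW = 23.6053
df = (2, 24)
p-value (upper-tail) = 0.00000
At α=0.1: p < α → reject H₀

reject H₀: yes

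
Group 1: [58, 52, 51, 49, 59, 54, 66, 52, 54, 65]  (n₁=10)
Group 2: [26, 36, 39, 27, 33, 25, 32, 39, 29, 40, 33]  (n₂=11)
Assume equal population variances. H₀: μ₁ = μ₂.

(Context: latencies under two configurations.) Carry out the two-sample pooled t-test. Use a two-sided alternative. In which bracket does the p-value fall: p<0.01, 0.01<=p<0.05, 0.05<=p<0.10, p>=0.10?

x̄₁=56.000, s₁=5.850, n₁=10
x̄₂=32.636, s₂=5.427, n₂=11
s_p² = [9·5.850² + 10·5.427²]/19 = 31.7129
SE = √(s_p²·(1/10+1/11)) = 2.4605
t = (56.000−32.636)/2.4605 = 9.4953
df = 19
p-value (two-sided) = 0.00000
→ bracket: p<0.01

p-value bracket: p<0.01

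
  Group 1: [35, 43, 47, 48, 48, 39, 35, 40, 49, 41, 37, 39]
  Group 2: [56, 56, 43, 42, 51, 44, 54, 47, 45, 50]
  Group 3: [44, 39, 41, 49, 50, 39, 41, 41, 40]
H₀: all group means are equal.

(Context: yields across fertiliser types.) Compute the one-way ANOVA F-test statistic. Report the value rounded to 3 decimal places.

test statistic = 6.198

Group means [41.75, 48.80, 42.67], grand mean 44.290
SSB = Σnᵢ(x̄ᵢ−x̄)² = 304.537; SSW = ΣΣ(x−x̄ᵢ)² = 687.850
MSB = 304.537/2 = 152.2685; MSW = 687.850/28 = 24.5661
F = MSB/MSW = 6.1983
df = (2, 28)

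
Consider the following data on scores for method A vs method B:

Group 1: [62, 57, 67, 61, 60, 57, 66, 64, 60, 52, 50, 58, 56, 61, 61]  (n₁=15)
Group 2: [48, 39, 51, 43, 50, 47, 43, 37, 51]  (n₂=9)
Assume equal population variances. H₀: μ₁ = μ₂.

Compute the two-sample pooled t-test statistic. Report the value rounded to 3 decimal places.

x̄₁=59.467, s₁=4.673, n₁=15
x̄₂=45.444, s₂=5.199, n₂=9
s_p² = [14·4.673² + 8·5.199²]/22 = 23.7253
SE = √(s_p²·(1/15+1/9)) = 2.0537
t = (59.467−45.444)/2.0537 = 6.8277
df = 22

test statistic = 6.828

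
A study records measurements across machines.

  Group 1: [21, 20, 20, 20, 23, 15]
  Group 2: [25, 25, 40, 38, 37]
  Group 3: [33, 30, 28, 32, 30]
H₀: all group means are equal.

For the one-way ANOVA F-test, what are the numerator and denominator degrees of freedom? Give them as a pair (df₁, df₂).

k = 3 groups, N = 16 total
df = (k−1, N−k) = (3−1, 16−3) = (2, 13)

degrees of freedom = [2, 13]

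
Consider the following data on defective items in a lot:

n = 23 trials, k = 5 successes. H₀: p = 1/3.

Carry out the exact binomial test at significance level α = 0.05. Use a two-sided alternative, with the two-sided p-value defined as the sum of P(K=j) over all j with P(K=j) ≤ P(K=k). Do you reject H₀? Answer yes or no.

reject H₀: no

Exact binomial: n=23, k=5, p₀=1/3=0.3333
P(X=j) = C(n,j)·p₀^j·(1−p₀)^(n−j); p = Σ P(X=j) over j with P(X=j) ≤ P(X=5)
p-value (two-sided) = 0.27636
At α=0.05: p ≥ α → fail to reject H₀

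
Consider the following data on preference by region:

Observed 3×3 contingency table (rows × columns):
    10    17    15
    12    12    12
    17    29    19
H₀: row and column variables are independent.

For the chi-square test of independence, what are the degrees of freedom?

degrees of freedom = 4

df = (r−1)(c−1) = (3−1)·(3−1) = 4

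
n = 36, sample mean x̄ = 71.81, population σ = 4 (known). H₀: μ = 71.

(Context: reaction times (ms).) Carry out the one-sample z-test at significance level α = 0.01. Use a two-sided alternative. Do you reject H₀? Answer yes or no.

SE = σ/√n = 4/√36 = 0.6667
z = (x̄−μ₀)/SE = (71.81−71)/0.6667 = 1.2150
p-value (two-sided) = 0.22437
At α=0.01: p ≥ α → fail to reject H₀

reject H₀: no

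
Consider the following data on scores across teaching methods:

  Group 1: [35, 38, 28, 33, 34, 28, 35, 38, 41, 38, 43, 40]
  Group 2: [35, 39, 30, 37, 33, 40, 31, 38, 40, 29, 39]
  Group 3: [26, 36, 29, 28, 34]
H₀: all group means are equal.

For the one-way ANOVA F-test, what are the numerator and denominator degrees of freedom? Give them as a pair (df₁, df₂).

degrees of freedom = [2, 25]

k = 3 groups, N = 28 total
df = (k−1, N−k) = (3−1, 28−3) = (2, 25)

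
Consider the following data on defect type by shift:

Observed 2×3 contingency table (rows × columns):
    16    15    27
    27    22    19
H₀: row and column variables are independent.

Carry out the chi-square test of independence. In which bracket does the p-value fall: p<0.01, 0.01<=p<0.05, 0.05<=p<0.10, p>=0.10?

p-value bracket: 0.05<=p<0.10

Row totals [58, 68], col totals [43, 37, 46], n=126
χ² = (16−19.79)²/19.79 + (15−17.03)²/17.03 + (27−21.17)²/21.17 + (27−23.21)²/23.21 + (22−19.97)²/19.97 + (19−24.83)²/24.83 = 4.7660
df = 2
p-value (upper-tail) = 0.09228
→ bracket: 0.05<=p<0.10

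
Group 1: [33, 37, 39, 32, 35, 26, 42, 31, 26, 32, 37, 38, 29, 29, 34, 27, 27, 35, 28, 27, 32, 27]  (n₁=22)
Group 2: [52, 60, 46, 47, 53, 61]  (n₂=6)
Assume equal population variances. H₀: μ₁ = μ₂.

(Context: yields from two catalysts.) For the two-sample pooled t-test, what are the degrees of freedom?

df = n₁ + n₂ − 2 = 22 + 6 − 2 = 26

degrees of freedom = 26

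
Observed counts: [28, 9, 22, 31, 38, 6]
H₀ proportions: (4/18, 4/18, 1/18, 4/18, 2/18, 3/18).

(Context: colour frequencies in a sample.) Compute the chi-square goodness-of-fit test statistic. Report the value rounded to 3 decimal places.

n = 134; E_i = n·p_i = [29.78, 29.78, 7.44, 29.78, 14.89, 22.33]
χ² = (28−29.78)²/29.78 + (9−29.78)²/29.78 + (22−7.44)²/7.44 + (31−29.78)²/29.78 + (38−14.89)²/14.89 + (6−22.33)²/22.33 = 90.9328
df = 5

test statistic = 90.933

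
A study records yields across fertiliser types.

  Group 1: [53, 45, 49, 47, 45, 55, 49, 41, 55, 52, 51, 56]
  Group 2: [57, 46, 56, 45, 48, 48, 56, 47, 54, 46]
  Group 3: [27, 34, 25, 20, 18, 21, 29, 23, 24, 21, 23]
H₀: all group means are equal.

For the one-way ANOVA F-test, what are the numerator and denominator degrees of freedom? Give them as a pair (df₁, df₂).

k = 3 groups, N = 33 total
df = (k−1, N−k) = (3−1, 33−3) = (2, 30)

degrees of freedom = [2, 30]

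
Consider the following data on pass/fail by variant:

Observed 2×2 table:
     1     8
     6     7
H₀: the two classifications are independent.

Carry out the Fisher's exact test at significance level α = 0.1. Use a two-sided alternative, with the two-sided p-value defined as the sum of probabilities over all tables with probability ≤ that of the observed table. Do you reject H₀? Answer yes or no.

reject H₀: no

Margins: r₁=9, r₂=13, c₁=7, c₂=15, n=22
p_obs = C(9,1)·C(13,6)/C(22,7); sum pmf over tables with pmf ≤ p_obs
p-value (two-sided) = 0.16486
At α=0.1: p ≥ α → fail to reject H₀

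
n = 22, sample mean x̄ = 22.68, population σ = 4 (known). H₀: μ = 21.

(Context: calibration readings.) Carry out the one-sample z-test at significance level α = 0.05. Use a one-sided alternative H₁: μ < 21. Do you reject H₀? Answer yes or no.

SE = σ/√n = 4/√22 = 0.8528
z = (x̄−μ₀)/SE = (22.68−21)/0.8528 = 1.9700
p-value (one-sided, H₁ less) = 0.97558
At α=0.05: p ≥ α → fail to reject H₀

reject H₀: no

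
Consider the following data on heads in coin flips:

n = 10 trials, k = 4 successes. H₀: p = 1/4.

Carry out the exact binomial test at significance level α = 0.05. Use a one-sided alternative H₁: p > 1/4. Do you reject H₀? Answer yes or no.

reject H₀: no

Exact binomial: n=10, k=4, p₀=1/4=0.2500
P(X≥4) from Σ C(n,i)·p₀^i·(1−p₀)^(n−i)
p-value (one-sided, H₁ greater) = 0.22412
At α=0.05: p ≥ α → fail to reject H₀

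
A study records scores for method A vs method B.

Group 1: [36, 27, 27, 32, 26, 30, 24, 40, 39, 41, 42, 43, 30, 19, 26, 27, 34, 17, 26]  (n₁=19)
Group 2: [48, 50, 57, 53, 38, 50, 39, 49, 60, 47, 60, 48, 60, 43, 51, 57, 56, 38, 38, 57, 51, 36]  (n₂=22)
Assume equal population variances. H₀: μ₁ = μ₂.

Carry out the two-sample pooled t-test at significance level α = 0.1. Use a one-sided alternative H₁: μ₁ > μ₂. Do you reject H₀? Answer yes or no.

x̄₁=30.842, s₁=7.669, n₁=19
x̄₂=49.364, s₂=7.871, n₂=22
s_p² = [18·7.669² + 21·7.871²]/39 = 60.5030
SE = √(s_p²·(1/19+1/22)) = 2.4361
t = (30.842−49.364)/2.4361 = -7.6030
df = 39
p-value (one-sided, H₁ greater) = 1.00000
At α=0.1: p ≥ α → fail to reject H₀

reject H₀: no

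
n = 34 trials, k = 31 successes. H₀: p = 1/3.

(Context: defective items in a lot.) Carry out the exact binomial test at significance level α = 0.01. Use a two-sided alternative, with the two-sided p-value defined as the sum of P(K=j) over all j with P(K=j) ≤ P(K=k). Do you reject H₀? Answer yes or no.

Exact binomial: n=34, k=31, p₀=1/3=0.3333
P(X=j) = C(n,j)·p₀^j·(1−p₀)^(n−j); p = Σ P(X=j) over j with P(X=j) ≤ P(X=31)
p-value (two-sided) = 0.00000
At α=0.01: p < α → reject H₀

reject H₀: yes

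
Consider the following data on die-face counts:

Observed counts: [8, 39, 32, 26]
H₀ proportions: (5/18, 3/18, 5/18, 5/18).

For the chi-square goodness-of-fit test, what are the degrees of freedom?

df = k − 1 = 4 − 1 = 3

degrees of freedom = 3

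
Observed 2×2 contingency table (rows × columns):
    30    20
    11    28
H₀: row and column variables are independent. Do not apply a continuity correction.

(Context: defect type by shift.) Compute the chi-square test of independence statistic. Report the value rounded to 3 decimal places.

test statistic = 8.915

Row totals [50, 39], col totals [41, 48], n=89
χ² = (30−23.03)²/23.03 + (20−26.97)²/26.97 + (11−17.97)²/17.97 + (28−21.03)²/21.03 = 8.9148
df = 1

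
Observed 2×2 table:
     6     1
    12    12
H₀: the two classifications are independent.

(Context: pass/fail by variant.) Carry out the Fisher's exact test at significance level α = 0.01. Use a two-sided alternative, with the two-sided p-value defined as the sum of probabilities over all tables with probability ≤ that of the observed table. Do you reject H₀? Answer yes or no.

Margins: r₁=7, r₂=24, c₁=18, c₂=13, n=31
p_obs = C(7,6)·C(24,12)/C(31,18); sum pmf over tables with pmf ≤ p_obs
p-value (two-sided) = 0.19116
At α=0.01: p ≥ α → fail to reject H₀

reject H₀: no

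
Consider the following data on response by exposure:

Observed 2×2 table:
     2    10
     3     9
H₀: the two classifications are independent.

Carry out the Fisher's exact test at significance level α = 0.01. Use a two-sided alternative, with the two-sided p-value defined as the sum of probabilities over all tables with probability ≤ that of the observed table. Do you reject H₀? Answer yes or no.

Margins: r₁=12, r₂=12, c₁=5, c₂=19, n=24
p_obs = C(12,2)·C(12,3)/C(24,5); sum pmf over tables with pmf ≤ p_obs
p-value (two-sided) = 1.00000
At α=0.01: p ≥ α → fail to reject H₀

reject H₀: no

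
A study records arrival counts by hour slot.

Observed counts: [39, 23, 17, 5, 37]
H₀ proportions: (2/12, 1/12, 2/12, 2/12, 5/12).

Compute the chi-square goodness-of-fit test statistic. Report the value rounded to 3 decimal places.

test statistic = 49.608

n = 121; E_i = n·p_i = [20.17, 10.08, 20.17, 20.17, 50.42]
χ² = (39−20.17)²/20.17 + (23−10.08)²/10.08 + (17−20.17)²/20.17 + (5−20.17)²/20.17 + (37−50.42)²/50.42 = 49.6083
df = 4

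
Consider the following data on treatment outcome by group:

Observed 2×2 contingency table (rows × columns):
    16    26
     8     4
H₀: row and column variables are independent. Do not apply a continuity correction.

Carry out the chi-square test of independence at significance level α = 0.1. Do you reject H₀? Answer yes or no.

reject H₀: yes

Row totals [42, 12], col totals [24, 30], n=54
χ² = (16−18.67)²/18.67 + (26−23.33)²/23.33 + (8−5.33)²/5.33 + (4−6.67)²/6.67 = 3.0857
df = 1
p-value (upper-tail) = 0.07898
At α=0.1: p < α → reject H₀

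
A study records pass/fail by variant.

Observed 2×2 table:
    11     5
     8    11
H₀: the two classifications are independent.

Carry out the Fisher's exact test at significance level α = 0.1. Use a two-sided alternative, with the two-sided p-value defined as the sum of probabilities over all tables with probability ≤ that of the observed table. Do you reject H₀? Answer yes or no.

reject H₀: no

Margins: r₁=16, r₂=19, c₁=19, c₂=16, n=35
p_obs = C(16,11)·C(19,8)/C(35,19); sum pmf over tables with pmf ≤ p_obs
p-value (two-sided) = 0.17591
At α=0.1: p ≥ α → fail to reject H₀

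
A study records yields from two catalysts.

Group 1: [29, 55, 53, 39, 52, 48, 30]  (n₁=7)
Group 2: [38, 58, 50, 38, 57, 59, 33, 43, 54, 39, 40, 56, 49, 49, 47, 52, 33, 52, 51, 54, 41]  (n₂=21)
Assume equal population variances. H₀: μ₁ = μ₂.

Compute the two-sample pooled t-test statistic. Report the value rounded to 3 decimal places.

x̄₁=43.714, s₁=11.011, n₁=7
x̄₂=47.286, s₂=8.198, n₂=21
s_p² = [6·11.011² + 20·8.198²]/26 = 79.6813
SE = √(s_p²·(1/7+1/21)) = 3.8958
t = (43.714−47.286)/3.8958 = -0.9167
df = 26

test statistic = -0.917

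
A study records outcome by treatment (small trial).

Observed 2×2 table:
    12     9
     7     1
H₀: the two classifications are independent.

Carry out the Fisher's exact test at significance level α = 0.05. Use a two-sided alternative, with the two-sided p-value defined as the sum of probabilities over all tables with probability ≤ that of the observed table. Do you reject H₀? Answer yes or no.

reject H₀: no

Margins: r₁=21, r₂=8, c₁=19, c₂=10, n=29
p_obs = C(21,12)·C(8,7)/C(29,19); sum pmf over tables with pmf ≤ p_obs
p-value (two-sided) = 0.20081
At α=0.05: p ≥ α → fail to reject H₀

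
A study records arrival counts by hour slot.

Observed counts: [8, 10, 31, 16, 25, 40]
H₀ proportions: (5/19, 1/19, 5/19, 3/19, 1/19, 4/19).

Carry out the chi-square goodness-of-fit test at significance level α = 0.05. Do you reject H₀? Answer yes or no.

n = 130; E_i = n·p_i = [34.21, 6.84, 34.21, 20.53, 6.84, 27.37]
χ² = (8−34.21)²/34.21 + (10−6.84)²/6.84 + (31−34.21)²/34.21 + (16−20.53)²/20.53 + (25−6.84)²/6.84 + (40−27.37)²/27.37 = 76.8564
df = 5
p-value (upper-tail) = 0.00000
At α=0.05: p < α → reject H₀

reject H₀: yes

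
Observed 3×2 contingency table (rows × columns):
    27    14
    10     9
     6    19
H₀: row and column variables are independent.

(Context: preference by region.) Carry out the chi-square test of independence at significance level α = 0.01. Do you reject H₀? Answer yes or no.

Row totals [41, 19, 25], col totals [43, 42], n=85
χ² = (27−20.74)²/20.74 + (14−20.26)²/20.26 + (10−9.61)²/9.61 + (9−9.39)²/9.39 + (6−12.65)²/12.65 + (19−12.35)²/12.35 = 10.9243
df = 2
p-value (upper-tail) = 0.00424
At α=0.01: p < α → reject H₀

reject H₀: yes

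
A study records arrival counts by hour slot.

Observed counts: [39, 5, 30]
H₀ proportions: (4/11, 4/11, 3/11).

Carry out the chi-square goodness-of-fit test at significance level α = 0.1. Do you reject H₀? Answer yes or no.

n = 74; E_i = n·p_i = [26.91, 26.91, 20.18]
χ² = (39−26.91)²/26.91 + (5−26.91)²/26.91 + (30−20.18)²/20.18 = 28.0473
df = 2
p-value (upper-tail) = 0.00000
At α=0.1: p < α → reject H₀

reject H₀: yes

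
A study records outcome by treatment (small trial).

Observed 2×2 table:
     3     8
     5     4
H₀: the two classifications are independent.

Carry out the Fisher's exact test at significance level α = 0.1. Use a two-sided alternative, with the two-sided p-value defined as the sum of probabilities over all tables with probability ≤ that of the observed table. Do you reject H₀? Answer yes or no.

Margins: r₁=11, r₂=9, c₁=8, c₂=12, n=20
p_obs = C(11,3)·C(9,5)/C(20,8); sum pmf over tables with pmf ≤ p_obs
p-value (two-sided) = 0.36185
At α=0.1: p ≥ α → fail to reject H₀

reject H₀: no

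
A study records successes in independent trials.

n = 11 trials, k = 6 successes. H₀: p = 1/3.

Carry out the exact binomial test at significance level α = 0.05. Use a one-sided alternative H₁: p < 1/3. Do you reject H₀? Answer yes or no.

reject H₀: no

Exact binomial: n=11, k=6, p₀=1/3=0.3333
P(X≤6) from Σ C(n,i)·p₀^i·(1−p₀)^(n−i)
p-value (one-sided, H₁ less) = 0.96137
At α=0.05: p ≥ α → fail to reject H₀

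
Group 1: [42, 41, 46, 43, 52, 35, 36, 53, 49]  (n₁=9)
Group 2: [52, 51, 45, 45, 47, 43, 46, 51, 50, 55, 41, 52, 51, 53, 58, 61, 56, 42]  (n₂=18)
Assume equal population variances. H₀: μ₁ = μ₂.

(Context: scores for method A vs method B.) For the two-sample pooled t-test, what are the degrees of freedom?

df = n₁ + n₂ − 2 = 9 + 18 − 2 = 25

degrees of freedom = 25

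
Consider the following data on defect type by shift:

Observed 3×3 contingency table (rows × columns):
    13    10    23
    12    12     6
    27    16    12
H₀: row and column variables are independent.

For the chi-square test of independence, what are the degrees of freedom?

degrees of freedom = 4

df = (r−1)(c−1) = (3−1)·(3−1) = 4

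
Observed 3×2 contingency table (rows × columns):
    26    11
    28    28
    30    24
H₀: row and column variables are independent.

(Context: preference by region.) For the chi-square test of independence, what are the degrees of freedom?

df = (r−1)(c−1) = (3−1)·(2−1) = 2

degrees of freedom = 2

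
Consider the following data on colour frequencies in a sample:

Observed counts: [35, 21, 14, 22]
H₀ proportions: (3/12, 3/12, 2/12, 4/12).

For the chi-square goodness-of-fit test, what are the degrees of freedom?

degrees of freedom = 3

df = k − 1 = 4 − 1 = 3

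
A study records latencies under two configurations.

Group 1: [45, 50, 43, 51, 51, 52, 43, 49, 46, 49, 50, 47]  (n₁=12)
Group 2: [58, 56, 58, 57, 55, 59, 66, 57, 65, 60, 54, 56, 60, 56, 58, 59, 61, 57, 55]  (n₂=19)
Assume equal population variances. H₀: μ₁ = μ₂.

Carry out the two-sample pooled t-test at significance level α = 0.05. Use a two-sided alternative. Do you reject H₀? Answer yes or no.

x̄₁=48.000, s₁=3.133, n₁=12
x̄₂=58.263, s₂=3.160, n₂=19
s_p² = [11·3.133² + 18·3.160²]/29 = 9.9201
SE = √(s_p²·(1/12+1/19)) = 1.1614
t = (48.000−58.263)/1.1614 = -8.8371
df = 29
p-value (two-sided) = 0.00000
At α=0.05: p < α → reject H₀

reject H₀: yes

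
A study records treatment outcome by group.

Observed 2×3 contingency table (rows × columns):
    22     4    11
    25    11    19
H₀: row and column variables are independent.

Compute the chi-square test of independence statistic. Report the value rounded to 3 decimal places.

Row totals [37, 55], col totals [47, 15, 30], n=92
χ² = (22−18.90)²/18.90 + (4−6.03)²/6.03 + (11−12.07)²/12.07 + (25−28.10)²/28.10 + (11−8.97)²/8.97 + (19−17.93)²/17.93 = 2.1521
df = 2

test statistic = 2.152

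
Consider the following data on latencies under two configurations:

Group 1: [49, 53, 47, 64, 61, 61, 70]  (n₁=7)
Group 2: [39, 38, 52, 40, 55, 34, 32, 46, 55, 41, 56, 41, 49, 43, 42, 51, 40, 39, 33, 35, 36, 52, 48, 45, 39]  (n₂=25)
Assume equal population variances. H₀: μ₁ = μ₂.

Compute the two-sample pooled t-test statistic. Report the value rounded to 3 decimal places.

x̄₁=57.857, s₁=8.415, n₁=7
x̄₂=43.240, s₂=7.276, n₂=25
s_p² = [6·8.415² + 24·7.276²]/30 = 56.5139
SE = √(s_p²·(1/7+1/25)) = 3.2146
t = (57.857−43.240)/3.2146 = 4.5470
df = 30

test statistic = 4.547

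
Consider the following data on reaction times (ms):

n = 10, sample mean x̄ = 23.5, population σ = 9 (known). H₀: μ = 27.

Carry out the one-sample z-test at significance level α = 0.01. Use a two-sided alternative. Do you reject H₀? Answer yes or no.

SE = σ/√n = 9/√10 = 2.8460
z = (x̄−μ₀)/SE = (23.5−27)/2.8460 = -1.2298
p-value (two-sided) = 0.21878
At α=0.01: p ≥ α → fail to reject H₀

reject H₀: no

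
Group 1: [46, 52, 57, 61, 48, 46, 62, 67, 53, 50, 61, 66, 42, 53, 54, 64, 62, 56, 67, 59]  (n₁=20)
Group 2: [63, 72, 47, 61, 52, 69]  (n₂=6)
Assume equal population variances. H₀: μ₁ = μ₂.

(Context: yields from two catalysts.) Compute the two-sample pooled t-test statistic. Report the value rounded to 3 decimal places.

test statistic = -1.173

x̄₁=56.300, s₁=7.505, n₁=20
x̄₂=60.667, s₂=9.647, n₂=6
s_p² = [19·7.505² + 5·9.647²]/24 = 63.9806
SE = √(s_p²·(1/20+1/6)) = 3.7232
t = (56.300−60.667)/3.7232 = -1.1728
df = 24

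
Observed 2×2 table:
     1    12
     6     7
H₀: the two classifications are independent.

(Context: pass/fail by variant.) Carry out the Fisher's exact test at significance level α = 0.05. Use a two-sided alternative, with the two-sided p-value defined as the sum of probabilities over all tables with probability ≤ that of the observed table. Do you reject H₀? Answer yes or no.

reject H₀: no

Margins: r₁=13, r₂=13, c₁=7, c₂=19, n=26
p_obs = C(13,1)·C(13,6)/C(26,7); sum pmf over tables with pmf ≤ p_obs
p-value (two-sided) = 0.07304
At α=0.05: p ≥ α → fail to reject H₀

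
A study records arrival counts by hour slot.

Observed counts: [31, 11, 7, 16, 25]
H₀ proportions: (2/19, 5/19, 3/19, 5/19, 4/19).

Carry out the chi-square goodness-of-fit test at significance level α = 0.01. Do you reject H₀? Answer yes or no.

n = 90; E_i = n·p_i = [9.47, 23.68, 14.21, 23.68, 18.95]
χ² = (31−9.47)²/9.47 + (11−23.68)²/23.68 + (7−14.21)²/14.21 + (16−23.68)²/23.68 + (25−18.95)²/18.95 = 63.7909
df = 4
p-value (upper-tail) = 0.00000
At α=0.01: p < α → reject H₀

reject H₀: yes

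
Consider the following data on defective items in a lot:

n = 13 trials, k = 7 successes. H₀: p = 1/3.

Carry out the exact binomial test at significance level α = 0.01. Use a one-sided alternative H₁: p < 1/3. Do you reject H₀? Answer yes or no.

Exact binomial: n=13, k=7, p₀=1/3=0.3333
P(X≤7) from Σ C(n,i)·p₀^i·(1−p₀)^(n−i)
p-value (one-sided, H₁ less) = 0.96535
At α=0.01: p ≥ α → fail to reject H₀

reject H₀: no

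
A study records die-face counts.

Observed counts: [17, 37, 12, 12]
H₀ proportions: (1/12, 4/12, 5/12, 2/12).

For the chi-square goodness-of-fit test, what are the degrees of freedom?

df = k − 1 = 4 − 1 = 3

degrees of freedom = 3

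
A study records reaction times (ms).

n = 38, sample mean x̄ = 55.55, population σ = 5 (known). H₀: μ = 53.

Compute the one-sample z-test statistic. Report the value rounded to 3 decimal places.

SE = σ/√n = 5/√38 = 0.8111
z = (x̄−μ₀)/SE = (55.55−53)/0.8111 = 3.1439

test statistic = 3.144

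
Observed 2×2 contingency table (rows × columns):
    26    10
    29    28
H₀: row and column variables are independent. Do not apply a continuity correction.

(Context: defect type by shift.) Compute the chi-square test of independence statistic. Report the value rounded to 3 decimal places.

test statistic = 4.160

Row totals [36, 57], col totals [55, 38], n=93
χ² = (26−21.29)²/21.29 + (10−14.71)²/14.71 + (29−33.71)²/33.71 + (28−23.29)²/23.29 = 4.1601
df = 1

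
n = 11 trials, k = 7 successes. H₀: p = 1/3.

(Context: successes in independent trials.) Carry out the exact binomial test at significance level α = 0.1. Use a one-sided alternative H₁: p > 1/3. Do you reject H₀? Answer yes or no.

reject H₀: yes

Exact binomial: n=11, k=7, p₀=1/3=0.3333
P(X≥7) from Σ C(n,i)·p₀^i·(1−p₀)^(n−i)
p-value (one-sided, H₁ greater) = 0.03863
At α=0.1: p < α → reject H₀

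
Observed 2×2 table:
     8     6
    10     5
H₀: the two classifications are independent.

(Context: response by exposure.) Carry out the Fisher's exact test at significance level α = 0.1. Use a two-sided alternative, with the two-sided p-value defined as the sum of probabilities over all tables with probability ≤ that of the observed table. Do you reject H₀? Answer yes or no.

Margins: r₁=14, r₂=15, c₁=18, c₂=11, n=29
p_obs = C(14,8)·C(15,10)/C(29,18); sum pmf over tables with pmf ≤ p_obs
p-value (two-sided) = 0.71038
At α=0.1: p ≥ α → fail to reject H₀

reject H₀: no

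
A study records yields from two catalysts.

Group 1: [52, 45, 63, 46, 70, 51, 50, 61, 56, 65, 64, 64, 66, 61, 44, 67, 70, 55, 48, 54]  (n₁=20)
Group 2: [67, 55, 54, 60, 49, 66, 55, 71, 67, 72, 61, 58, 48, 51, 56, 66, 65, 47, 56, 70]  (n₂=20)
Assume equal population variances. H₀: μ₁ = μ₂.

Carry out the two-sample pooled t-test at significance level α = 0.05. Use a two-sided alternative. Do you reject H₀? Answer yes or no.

reject H₀: no

x̄₁=57.600, s₁=8.525, n₁=20
x̄₂=59.700, s₂=7.935, n₂=20
s_p² = [19·8.525² + 19·7.935²]/38 = 67.8158
SE = √(s_p²·(1/20+1/20)) = 2.6041
t = (57.600−59.700)/2.6041 = -0.8064
df = 38
p-value (two-sided) = 0.42503
At α=0.05: p ≥ α → fail to reject H₀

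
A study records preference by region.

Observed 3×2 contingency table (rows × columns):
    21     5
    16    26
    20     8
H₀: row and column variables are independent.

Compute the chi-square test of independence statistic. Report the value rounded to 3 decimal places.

test statistic = 14.505

Row totals [26, 42, 28], col totals [57, 39], n=96
χ² = (21−15.44)²/15.44 + (5−10.56)²/10.56 + (16−24.94)²/24.94 + (26−17.06)²/17.06 + (20−16.62)²/16.62 + (8−11.38)²/11.38 = 14.5049
df = 2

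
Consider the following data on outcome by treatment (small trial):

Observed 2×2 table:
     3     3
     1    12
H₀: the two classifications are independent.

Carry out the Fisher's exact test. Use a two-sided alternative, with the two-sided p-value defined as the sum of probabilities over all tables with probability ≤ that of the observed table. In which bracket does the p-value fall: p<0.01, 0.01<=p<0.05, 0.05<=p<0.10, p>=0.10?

p-value bracket: 0.05<=p<0.10

Margins: r₁=6, r₂=13, c₁=4, c₂=15, n=19
p_obs = C(6,3)·C(13,1)/C(19,4); sum pmf over tables with pmf ≤ p_obs
p-value (two-sided) = 0.07095
→ bracket: 0.05<=p<0.10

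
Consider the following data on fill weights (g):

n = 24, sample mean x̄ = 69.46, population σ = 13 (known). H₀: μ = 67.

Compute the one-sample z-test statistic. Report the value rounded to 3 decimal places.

SE = σ/√n = 13/√24 = 2.6536
z = (x̄−μ₀)/SE = (69.46−67)/2.6536 = 0.9270

test statistic = 0.927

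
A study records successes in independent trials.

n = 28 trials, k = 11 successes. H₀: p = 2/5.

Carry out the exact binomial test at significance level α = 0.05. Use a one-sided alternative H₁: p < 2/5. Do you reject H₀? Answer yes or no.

Exact binomial: n=28, k=11, p₀=2/5=0.4000
P(X≤11) from Σ C(n,i)·p₀^i·(1−p₀)^(n−i)
p-value (one-sided, H₁ less) = 0.55102
At α=0.05: p ≥ α → fail to reject H₀

reject H₀: no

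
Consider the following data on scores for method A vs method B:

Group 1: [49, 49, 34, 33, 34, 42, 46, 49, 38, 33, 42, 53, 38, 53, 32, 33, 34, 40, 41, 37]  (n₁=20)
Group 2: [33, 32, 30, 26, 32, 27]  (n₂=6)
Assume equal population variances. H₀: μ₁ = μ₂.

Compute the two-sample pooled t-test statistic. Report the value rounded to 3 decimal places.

test statistic = 3.496

x̄₁=40.500, s₁=7.097, n₁=20
x̄₂=30.000, s₂=2.898, n₂=6
s_p² = [19·7.097² + 5·2.898²]/24 = 41.6250
SE = √(s_p²·(1/20+1/6)) = 3.0031
t = (40.500−30.000)/3.0031 = 3.4964
df = 24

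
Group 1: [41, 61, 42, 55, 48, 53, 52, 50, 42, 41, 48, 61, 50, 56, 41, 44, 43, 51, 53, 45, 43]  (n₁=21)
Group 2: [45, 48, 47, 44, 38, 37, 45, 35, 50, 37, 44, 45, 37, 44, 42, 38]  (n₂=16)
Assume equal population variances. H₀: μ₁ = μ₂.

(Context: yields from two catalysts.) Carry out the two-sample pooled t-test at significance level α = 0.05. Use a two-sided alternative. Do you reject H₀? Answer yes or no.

x̄₁=48.571, s₁=6.408, n₁=21
x̄₂=42.250, s₂=4.612, n₂=16
s_p² = [20·6.408² + 15·4.612²]/35 = 32.5755
SE = √(s_p²·(1/21+1/16)) = 1.8940
t = (48.571−42.250)/1.8940 = 3.3376
df = 35
p-value (two-sided) = 0.00201
At α=0.05: p < α → reject H₀

reject H₀: yes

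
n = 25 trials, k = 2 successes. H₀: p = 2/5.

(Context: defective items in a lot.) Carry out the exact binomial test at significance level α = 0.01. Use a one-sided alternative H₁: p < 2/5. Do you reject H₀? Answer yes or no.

reject H₀: yes

Exact binomial: n=25, k=2, p₀=2/5=0.4000
P(X≤2) from Σ C(n,i)·p₀^i·(1−p₀)^(n−i)
p-value (one-sided, H₁ less) = 0.00043
At α=0.01: p < α → reject H₀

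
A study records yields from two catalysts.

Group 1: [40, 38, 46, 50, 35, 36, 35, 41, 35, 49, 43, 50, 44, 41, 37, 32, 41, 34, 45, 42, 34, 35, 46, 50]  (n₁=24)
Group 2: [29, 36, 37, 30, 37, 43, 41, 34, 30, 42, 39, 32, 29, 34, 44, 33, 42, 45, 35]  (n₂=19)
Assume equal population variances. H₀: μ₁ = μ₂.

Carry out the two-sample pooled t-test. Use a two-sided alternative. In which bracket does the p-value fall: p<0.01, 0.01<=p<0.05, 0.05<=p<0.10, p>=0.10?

x̄₁=40.792, s₁=5.748, n₁=24
x̄₂=36.421, s₂=5.284, n₂=19
s_p² = [23·5.748² + 18·5.284²]/41 = 30.7949
SE = √(s_p²·(1/24+1/19)) = 1.7041
t = (40.792−36.421)/1.7041 = 2.5648
df = 41
p-value (two-sided) = 0.01408
→ bracket: 0.01<=p<0.05

p-value bracket: 0.01<=p<0.05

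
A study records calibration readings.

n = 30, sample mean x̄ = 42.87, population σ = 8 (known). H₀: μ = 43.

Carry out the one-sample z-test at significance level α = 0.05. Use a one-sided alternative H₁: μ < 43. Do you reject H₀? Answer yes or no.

SE = σ/√n = 8/√30 = 1.4606
z = (x̄−μ₀)/SE = (42.87−43)/1.4606 = -0.0890
p-value (one-sided, H₁ less) = 0.46454
At α=0.05: p ≥ α → fail to reject H₀

reject H₀: no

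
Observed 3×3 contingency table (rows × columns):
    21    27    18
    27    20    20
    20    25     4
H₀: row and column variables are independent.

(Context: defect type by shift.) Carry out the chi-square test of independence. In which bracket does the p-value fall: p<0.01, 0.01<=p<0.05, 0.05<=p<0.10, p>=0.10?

Row totals [66, 67, 49], col totals [68, 72, 42], n=182
χ² = (21−24.66)²/24.66 + (27−26.11)²/26.11 + (18−15.23)²/15.23 + (27−25.03)²/25.03 + (20−26.51)²/26.51 + (20−15.46)²/15.46 + (20−18.31)²/18.31 + (25−19.38)²/19.38 + (4−11.31)²/11.31 = 10.6661
df = 4
p-value (upper-tail) = 0.03058
→ bracket: 0.01<=p<0.05

p-value bracket: 0.01<=p<0.05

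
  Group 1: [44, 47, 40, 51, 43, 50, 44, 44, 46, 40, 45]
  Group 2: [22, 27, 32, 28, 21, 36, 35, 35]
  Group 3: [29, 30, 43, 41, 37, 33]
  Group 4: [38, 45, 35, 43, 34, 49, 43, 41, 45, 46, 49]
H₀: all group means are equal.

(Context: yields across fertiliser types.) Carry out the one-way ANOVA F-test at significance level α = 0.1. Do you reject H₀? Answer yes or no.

Group means [44.91, 29.50, 35.50, 42.55], grand mean 39.194
SSB = Σnᵢ(x̄ᵢ−x̄)² = 1316.503; SSW = ΣΣ(x−x̄ᵢ)² = 797.136
MSB = 1316.503/3 = 438.8342; MSW = 797.136/32 = 24.9105
F = MSB/MSW = 17.6164
df = (3, 32)
p-value (upper-tail) = 0.00000
At α=0.1: p < α → reject H₀

reject H₀: yes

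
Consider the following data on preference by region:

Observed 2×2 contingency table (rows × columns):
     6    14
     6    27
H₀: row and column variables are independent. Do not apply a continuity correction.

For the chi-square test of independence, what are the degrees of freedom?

degrees of freedom = 1

df = (r−1)(c−1) = (2−1)·(2−1) = 1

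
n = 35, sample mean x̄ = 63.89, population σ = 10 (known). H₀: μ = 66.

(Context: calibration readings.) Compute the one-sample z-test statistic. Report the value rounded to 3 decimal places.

SE = σ/√n = 10/√35 = 1.6903
z = (x̄−μ₀)/SE = (63.89−66)/1.6903 = -1.2483

test statistic = -1.248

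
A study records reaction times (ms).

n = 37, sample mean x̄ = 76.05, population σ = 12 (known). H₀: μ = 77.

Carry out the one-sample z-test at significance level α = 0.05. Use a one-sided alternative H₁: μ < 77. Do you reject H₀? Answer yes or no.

reject H₀: no

SE = σ/√n = 12/√37 = 1.9728
z = (x̄−μ₀)/SE = (76.05−77)/1.9728 = -0.4816
p-value (one-sided, H₁ less) = 0.31506
At α=0.05: p ≥ α → fail to reject H₀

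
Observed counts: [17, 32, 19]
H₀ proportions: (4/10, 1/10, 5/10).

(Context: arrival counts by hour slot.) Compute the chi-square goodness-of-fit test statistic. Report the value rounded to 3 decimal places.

n = 68; E_i = n·p_i = [27.20, 6.80, 34.00]
χ² = (17−27.20)²/27.20 + (32−6.80)²/6.80 + (19−34.00)²/34.00 = 103.8309
df = 2

test statistic = 103.831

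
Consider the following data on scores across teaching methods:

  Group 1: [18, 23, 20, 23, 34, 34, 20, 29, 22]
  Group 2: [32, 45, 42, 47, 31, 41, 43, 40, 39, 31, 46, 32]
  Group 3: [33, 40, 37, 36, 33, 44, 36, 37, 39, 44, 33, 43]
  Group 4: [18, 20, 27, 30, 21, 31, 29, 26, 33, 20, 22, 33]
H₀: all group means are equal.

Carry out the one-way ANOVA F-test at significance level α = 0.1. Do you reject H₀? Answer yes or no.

Group means [24.78, 39.08, 37.92, 25.83], grand mean 32.378
SSB = Σnᵢ(x̄ᵢ−x̄)² = 1941.522; SSW = ΣΣ(x−x̄ᵢ)² = 1211.056
MSB = 1941.522/3 = 647.1741; MSW = 1211.056/41 = 29.5379
F = MSB/MSW = 21.9099
df = (3, 41)
p-value (upper-tail) = 0.00000
At α=0.1: p < α → reject H₀

reject H₀: yes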